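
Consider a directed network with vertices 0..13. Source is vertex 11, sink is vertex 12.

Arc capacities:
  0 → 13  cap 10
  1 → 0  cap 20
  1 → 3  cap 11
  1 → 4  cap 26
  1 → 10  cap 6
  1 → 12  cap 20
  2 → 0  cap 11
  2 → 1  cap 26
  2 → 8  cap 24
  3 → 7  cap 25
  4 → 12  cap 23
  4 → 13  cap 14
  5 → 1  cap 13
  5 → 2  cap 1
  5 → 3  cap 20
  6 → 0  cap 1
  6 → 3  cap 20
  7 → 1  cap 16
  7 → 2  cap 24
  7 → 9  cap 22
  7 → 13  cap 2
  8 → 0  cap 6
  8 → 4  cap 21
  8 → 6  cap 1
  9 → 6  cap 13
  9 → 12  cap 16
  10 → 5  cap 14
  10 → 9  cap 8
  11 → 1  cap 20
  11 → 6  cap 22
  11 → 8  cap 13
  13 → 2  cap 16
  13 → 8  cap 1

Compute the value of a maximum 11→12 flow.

Maximum flow value: 54

augment #1: 11→1→12 bottleneck 20, total now 20
augment #2: 11→8→4→12 bottleneck 13, total now 33
augment #3: 11→6→3→7→9→12 bottleneck 16, total now 49
augment #4: 11→6→0→13→8→4→12 bottleneck 1, total now 50
augment #5: 11→6→3→7→1→4→12 bottleneck 4, total now 54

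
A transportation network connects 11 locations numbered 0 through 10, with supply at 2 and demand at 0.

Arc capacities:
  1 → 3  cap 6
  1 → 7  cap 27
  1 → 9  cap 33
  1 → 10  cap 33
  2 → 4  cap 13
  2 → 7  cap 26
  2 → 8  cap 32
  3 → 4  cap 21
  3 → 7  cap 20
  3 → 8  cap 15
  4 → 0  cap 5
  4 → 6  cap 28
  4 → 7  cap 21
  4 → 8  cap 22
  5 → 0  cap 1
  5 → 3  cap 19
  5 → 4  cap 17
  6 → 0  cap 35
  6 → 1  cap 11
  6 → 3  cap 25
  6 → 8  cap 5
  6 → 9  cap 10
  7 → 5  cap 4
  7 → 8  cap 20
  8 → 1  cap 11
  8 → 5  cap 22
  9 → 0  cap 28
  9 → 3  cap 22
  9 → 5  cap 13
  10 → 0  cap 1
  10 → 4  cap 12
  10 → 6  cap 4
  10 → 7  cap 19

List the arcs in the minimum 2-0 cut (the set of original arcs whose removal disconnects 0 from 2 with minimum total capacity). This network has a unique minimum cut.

augment #1: 2→4→0 push 5
augment #2: 2→4→6→0 push 8
augment #3: 2→7→5→0 push 1
augment #4: 2→8→1→9→0 push 11
augment #5: 2→7→5→4→6→0 push 3
augment #6: 2→8→5→4→6→0 push 14
augment #7: 2→8→5→3→4→6→0 push 3
max flow = 45; residual-reachable set from 2 gives S-side
cut edges (S→T): {(4,0), (4,6), (5,0), (8,1)} total cap 45

Min-cut arcs: {(4,0), (4,6), (5,0), (8,1)} (total capacity 45)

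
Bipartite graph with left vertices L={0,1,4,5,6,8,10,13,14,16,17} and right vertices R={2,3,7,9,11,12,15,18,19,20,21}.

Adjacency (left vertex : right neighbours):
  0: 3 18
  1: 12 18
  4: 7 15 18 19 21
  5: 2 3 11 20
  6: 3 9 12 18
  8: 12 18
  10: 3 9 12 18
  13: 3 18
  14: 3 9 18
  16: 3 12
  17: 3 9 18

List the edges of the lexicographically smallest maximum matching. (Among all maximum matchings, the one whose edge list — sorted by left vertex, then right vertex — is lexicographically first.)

|M| = 6 (so the lex-smallest maximum matching has 6 edges)
process left vertices in ascending order; for each, take the smallest-labelled available neighbour that still permits 6 edges overall, or leave it unmatched if none does
lex-smallest matching: {0-3, 1-12, 4-7, 5-2, 6-9, 8-18}

Lex-smallest maximum matching: {(0,3), (1,12), (4,7), (5,2), (6,9), (8,18)}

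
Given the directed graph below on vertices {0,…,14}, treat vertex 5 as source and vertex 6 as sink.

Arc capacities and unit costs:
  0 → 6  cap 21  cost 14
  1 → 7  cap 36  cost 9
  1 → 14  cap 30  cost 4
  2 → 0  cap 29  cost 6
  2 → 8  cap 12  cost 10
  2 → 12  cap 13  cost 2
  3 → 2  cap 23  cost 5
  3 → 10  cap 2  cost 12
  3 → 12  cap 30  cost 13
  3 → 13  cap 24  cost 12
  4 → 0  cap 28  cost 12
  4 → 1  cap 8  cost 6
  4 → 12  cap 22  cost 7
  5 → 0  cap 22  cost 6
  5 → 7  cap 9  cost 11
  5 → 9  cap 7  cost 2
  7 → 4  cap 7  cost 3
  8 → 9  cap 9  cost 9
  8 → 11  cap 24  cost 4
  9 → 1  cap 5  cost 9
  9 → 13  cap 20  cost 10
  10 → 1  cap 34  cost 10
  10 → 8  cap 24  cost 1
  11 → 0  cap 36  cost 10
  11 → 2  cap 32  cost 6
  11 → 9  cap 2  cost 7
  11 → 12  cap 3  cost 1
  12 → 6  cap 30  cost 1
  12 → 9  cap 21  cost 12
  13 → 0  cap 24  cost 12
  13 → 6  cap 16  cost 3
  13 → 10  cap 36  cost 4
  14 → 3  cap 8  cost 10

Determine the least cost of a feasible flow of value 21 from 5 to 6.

shortest-cost path #1: 5→9→13→6 push 7 @ unit cost 15 (adds 105)
shortest-cost path #2: 5→0→6 push 14 @ unit cost 20 (adds 280)
total cost = 385

Minimum cost for 21 units: 385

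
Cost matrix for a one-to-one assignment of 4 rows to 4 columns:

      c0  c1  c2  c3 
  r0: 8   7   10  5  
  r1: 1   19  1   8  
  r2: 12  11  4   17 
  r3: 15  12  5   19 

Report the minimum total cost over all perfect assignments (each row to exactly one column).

Minimum assignment cost: 22

one of 2 optimal assignments: row0→col3 (cost 5), row1→col0 (cost 1), row2→col1 (cost 11), row3→col2 (cost 5)
total = 5 + 1 + 11 + 5 = 22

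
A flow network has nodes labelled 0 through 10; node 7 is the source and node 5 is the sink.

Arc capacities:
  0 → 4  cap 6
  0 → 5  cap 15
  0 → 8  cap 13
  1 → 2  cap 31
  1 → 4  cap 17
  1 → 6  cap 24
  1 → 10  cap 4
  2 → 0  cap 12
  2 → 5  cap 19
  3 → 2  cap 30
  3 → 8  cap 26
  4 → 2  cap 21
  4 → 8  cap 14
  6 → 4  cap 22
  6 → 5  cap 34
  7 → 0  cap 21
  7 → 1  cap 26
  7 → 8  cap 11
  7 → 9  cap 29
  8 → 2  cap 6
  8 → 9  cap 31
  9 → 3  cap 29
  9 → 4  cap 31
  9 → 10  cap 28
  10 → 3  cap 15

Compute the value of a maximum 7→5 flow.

augment #1: 7→0→5 bottleneck 15, total now 15
augment #2: 7→1→2→5 bottleneck 19, total now 34
augment #3: 7→1→6→5 bottleneck 7, total now 41
augment #4: 7→8→2→1→6→5 bottleneck 6, total now 47
augment #5: 7→0→4→2→1→6→5 bottleneck 6, total now 53
augment #6: 7→9→3→2→1→6→5 bottleneck 5, total now 58

Maximum flow value: 58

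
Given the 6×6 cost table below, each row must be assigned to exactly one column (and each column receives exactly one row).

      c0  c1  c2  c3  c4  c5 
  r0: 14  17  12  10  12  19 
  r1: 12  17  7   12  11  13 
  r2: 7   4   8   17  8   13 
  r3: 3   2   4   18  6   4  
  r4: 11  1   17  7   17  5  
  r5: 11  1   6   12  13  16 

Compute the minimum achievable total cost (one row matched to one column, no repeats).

optimal assignment: row0→col3 (cost 10), row1→col2 (cost 7), row2→col4 (cost 8), row3→col0 (cost 3), row4→col5 (cost 5), row5→col1 (cost 1)
total = 10 + 7 + 8 + 3 + 5 + 1 = 34

Minimum assignment cost: 34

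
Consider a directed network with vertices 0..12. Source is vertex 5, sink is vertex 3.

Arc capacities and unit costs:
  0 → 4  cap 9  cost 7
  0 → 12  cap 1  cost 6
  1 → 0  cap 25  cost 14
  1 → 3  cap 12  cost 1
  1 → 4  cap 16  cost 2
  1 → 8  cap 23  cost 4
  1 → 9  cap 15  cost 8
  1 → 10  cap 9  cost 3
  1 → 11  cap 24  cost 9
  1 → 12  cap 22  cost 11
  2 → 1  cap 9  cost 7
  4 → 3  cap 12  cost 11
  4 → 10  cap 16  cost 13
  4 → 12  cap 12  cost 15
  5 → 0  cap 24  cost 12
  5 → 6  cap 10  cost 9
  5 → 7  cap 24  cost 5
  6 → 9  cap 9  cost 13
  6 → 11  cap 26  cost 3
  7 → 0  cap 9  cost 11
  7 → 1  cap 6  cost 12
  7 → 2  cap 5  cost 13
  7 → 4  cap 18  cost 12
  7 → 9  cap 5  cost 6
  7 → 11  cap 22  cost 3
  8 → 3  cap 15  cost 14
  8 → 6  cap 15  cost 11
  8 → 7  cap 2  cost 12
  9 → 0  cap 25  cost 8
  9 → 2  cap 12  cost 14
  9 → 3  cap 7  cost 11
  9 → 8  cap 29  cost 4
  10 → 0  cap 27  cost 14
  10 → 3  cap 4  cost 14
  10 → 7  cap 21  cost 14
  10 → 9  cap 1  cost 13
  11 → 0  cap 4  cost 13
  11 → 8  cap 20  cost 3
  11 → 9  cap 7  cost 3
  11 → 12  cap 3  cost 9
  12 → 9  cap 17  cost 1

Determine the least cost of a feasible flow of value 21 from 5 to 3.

Minimum cost for 21 units: 462

shortest-cost path #1: 5→7→1→3 push 6 @ unit cost 18 (adds 108)
shortest-cost path #2: 5→7→9→3 push 5 @ unit cost 22 (adds 110)
shortest-cost path #3: 5→7→11→9→3 push 2 @ unit cost 22 (adds 44)
shortest-cost path #4: 5→7→11→8→3 push 8 @ unit cost 25 (adds 200)
total cost = 462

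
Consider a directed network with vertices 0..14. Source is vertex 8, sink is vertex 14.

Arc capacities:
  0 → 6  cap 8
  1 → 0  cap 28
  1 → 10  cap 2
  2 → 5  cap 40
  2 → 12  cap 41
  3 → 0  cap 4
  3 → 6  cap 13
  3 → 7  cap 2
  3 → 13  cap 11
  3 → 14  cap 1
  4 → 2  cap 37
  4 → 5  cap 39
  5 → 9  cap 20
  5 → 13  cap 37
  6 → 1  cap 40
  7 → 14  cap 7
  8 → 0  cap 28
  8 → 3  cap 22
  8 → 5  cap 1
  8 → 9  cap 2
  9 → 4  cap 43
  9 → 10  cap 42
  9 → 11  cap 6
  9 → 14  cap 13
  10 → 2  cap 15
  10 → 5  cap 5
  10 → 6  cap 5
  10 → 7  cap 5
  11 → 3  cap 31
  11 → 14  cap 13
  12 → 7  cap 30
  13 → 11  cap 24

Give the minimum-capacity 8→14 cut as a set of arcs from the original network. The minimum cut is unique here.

Min-cut arcs: {(1,10), (3,7), (3,13), (3,14), (8,5), (8,9)} (total capacity 19)

augment #1: 8→3→14 push 1
augment #2: 8→9→14 push 2
augment #3: 8→3→7→14 push 2
augment #4: 8→5→9→14 push 1
augment #5: 8→3→13→11→14 push 11
augment #6: 8→0→6→1→10→7→14 push 2
max flow = 19; residual-reachable set from 8 gives S-side
cut edges (S→T): {(1,10), (3,7), (3,13), (3,14), (8,5), (8,9)} total cap 19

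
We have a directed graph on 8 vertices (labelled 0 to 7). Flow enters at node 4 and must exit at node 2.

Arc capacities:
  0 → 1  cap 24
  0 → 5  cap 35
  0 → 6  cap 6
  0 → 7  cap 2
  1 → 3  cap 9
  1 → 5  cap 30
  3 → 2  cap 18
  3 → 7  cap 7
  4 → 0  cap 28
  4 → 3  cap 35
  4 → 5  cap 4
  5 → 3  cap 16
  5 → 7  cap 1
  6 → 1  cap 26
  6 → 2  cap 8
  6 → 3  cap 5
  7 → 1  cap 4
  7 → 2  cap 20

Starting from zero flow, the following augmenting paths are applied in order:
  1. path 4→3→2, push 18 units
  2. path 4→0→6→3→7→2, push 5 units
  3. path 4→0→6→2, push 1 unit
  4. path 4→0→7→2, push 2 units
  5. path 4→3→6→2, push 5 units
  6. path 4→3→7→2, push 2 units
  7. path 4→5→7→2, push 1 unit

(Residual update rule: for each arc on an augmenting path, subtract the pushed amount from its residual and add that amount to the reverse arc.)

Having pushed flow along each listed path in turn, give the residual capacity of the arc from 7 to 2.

Residual capacity of (7,2): 10

after path 1 (4→3→2, push 18): res(7,2)=20
after path 2 (4→0→6→3→7→2, push 5): res(7,2)=15
after path 3 (4→0→6→2, push 1): res(7,2)=15
after path 4 (4→0→7→2, push 2): res(7,2)=13
after path 5 (4→3→6→2, push 5): res(7,2)=13
after path 6 (4→3→7→2, push 2): res(7,2)=11
after path 7 (4→5→7→2, push 1): res(7,2)=10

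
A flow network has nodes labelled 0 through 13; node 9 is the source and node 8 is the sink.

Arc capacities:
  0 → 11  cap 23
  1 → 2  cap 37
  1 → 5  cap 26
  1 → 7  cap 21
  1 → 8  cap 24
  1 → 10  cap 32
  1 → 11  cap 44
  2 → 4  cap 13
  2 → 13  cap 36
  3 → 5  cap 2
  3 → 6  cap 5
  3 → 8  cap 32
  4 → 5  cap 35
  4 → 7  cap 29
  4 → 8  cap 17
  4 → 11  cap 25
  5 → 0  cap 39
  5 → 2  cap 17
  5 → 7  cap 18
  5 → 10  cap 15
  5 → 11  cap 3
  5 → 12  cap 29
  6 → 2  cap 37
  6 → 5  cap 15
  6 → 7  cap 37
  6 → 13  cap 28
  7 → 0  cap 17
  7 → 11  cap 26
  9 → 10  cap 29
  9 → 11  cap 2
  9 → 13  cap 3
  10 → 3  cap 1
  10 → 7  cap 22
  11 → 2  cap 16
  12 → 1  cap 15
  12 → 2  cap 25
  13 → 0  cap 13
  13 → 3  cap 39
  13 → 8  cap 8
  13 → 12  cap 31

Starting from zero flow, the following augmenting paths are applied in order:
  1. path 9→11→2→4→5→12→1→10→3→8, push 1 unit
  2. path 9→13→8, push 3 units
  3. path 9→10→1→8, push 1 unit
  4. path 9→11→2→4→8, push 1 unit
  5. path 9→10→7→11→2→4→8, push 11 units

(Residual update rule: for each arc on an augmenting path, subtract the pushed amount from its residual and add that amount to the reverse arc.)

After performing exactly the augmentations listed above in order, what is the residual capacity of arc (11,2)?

after path 1 (9→11→2→4→5→12→1→10→3→8, push 1): res(11,2)=15
after path 2 (9→13→8, push 3): res(11,2)=15
after path 3 (9→10→1→8, push 1): res(11,2)=15
after path 4 (9→11→2→4→8, push 1): res(11,2)=14
after path 5 (9→10→7→11→2→4→8, push 11): res(11,2)=3

Residual capacity of (11,2): 3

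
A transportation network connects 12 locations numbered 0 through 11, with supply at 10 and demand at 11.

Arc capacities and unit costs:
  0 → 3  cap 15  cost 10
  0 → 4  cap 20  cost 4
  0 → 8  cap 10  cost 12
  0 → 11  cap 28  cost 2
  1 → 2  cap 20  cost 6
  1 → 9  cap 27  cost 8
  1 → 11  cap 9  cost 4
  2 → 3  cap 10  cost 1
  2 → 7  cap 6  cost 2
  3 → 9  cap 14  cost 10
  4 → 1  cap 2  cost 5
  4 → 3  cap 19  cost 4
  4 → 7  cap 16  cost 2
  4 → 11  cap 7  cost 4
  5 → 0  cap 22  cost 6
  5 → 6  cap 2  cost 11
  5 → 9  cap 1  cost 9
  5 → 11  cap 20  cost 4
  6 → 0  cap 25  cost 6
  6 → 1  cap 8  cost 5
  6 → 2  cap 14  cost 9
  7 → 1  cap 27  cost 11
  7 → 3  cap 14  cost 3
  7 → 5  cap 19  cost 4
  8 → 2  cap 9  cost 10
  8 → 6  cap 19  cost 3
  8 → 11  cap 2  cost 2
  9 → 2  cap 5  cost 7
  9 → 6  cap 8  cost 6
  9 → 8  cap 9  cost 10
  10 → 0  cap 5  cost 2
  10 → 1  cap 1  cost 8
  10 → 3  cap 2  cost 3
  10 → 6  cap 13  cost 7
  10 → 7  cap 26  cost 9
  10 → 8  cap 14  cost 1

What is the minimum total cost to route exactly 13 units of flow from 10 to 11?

shortest-cost path #1: 10→8→11 push 2 @ unit cost 3 (adds 6)
shortest-cost path #2: 10→0→11 push 5 @ unit cost 4 (adds 20)
shortest-cost path #3: 10→1→11 push 1 @ unit cost 12 (adds 12)
shortest-cost path #4: 10→8→6→0→11 push 5 @ unit cost 12 (adds 60)
total cost = 98

Minimum cost for 13 units: 98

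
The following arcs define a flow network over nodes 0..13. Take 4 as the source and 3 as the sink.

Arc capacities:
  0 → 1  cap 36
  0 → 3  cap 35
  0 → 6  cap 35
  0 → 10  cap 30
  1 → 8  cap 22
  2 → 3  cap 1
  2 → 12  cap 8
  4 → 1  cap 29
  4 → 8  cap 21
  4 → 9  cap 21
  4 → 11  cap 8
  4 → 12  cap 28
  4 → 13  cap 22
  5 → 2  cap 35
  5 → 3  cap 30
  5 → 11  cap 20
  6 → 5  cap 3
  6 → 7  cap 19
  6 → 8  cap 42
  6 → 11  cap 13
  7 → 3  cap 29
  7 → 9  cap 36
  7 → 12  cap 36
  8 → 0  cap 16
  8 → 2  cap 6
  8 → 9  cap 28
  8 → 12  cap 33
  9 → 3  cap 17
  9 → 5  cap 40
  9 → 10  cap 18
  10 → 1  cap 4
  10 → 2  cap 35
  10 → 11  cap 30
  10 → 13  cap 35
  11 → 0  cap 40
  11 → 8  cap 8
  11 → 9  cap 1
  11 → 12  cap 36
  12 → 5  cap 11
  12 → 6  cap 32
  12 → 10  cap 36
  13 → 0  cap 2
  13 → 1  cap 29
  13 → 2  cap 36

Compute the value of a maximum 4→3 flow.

augment #1: 4→9→3 bottleneck 17, total now 17
augment #2: 4→8→0→3 bottleneck 16, total now 33
augment #3: 4→8→2→3 bottleneck 1, total now 34
augment #4: 4→9→5→3 bottleneck 4, total now 38
augment #5: 4→11→0→3 bottleneck 8, total now 46
augment #6: 4→12→5→3 bottleneck 11, total now 57
augment #7: 4→13→0→3 bottleneck 2, total now 59
augment #8: 4→8→9→5→3 bottleneck 4, total now 63
augment #9: 4→12→6→5→3 bottleneck 3, total now 66
augment #10: 4→12→6→7→3 bottleneck 14, total now 80
augment #11: 4→1→8→9→5→3 bottleneck 8, total now 88
augment #12: 4→1→8→12→6→7→3 bottleneck 5, total now 93
augment #13: 4→1→8→9→5→11→0→3 bottleneck 9, total now 102

Maximum flow value: 102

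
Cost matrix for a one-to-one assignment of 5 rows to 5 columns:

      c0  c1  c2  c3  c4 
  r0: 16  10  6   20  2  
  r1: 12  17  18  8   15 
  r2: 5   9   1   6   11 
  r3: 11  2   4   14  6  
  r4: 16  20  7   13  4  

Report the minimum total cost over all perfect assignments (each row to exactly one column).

Minimum assignment cost: 24

optimal assignment: row0→col4 (cost 2), row1→col3 (cost 8), row2→col0 (cost 5), row3→col1 (cost 2), row4→col2 (cost 7)
total = 2 + 8 + 5 + 2 + 7 = 24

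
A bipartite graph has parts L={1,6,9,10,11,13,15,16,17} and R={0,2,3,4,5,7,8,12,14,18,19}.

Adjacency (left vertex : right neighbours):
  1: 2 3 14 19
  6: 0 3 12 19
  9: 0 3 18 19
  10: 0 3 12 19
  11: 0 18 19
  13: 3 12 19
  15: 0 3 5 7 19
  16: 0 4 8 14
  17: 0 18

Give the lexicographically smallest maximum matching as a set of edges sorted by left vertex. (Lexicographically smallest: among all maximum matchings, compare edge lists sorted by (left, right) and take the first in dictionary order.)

|M| = 8 (so the lex-smallest maximum matching has 8 edges)
process left vertices in ascending order; for each, take the smallest-labelled available neighbour that still permits 8 edges overall, or leave it unmatched if none does
lex-smallest matching: {1-2, 6-0, 9-3, 10-12, 11-18, 13-19, 15-5, 16-4}

Lex-smallest maximum matching: {(1,2), (6,0), (9,3), (10,12), (11,18), (13,19), (15,5), (16,4)}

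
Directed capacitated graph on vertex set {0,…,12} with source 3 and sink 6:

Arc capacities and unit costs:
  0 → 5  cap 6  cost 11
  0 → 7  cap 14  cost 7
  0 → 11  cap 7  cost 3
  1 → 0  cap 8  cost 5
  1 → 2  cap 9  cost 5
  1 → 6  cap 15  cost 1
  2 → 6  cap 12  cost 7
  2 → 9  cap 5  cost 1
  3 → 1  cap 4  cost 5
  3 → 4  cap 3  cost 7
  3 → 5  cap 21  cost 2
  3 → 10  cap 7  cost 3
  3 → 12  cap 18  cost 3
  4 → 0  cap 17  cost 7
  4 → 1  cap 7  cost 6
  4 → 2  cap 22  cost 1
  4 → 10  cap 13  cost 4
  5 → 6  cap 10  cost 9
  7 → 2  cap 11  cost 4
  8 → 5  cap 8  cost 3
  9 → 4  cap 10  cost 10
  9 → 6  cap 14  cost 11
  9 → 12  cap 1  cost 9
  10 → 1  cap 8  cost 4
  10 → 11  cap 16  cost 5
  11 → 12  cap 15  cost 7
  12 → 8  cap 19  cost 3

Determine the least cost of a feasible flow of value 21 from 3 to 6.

Minimum cost for 21 units: 190

shortest-cost path #1: 3→1→6 push 4 @ unit cost 6 (adds 24)
shortest-cost path #2: 3→10→1→6 push 7 @ unit cost 8 (adds 56)
shortest-cost path #3: 3→5→6 push 10 @ unit cost 11 (adds 110)
total cost = 190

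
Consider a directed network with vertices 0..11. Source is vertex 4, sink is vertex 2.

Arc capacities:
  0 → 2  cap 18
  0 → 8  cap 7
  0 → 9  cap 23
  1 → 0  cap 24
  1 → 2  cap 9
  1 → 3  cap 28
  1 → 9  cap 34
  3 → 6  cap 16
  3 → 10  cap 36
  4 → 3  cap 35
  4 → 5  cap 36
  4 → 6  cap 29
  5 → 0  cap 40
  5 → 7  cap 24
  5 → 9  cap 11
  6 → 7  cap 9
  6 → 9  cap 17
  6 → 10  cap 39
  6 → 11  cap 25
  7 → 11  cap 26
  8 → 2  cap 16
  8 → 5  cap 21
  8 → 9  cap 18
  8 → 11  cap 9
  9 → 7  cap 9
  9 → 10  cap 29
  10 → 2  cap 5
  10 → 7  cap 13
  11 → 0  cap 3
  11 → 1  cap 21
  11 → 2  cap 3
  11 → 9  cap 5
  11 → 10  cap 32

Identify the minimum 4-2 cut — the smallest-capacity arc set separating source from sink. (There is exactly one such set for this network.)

augment #1: 4→3→10→2 push 5
augment #2: 4→5→0→2 push 18
augment #3: 4→6→11→2 push 3
augment #4: 4→5→0→8→2 push 7
augment #5: 4→6→11→1→2 push 9
max flow = 42; residual-reachable set from 4 gives S-side
cut edges (S→T): {(0,2), (0,8), (1,2), (10,2), (11,2)} total cap 42

Min-cut arcs: {(0,2), (0,8), (1,2), (10,2), (11,2)} (total capacity 42)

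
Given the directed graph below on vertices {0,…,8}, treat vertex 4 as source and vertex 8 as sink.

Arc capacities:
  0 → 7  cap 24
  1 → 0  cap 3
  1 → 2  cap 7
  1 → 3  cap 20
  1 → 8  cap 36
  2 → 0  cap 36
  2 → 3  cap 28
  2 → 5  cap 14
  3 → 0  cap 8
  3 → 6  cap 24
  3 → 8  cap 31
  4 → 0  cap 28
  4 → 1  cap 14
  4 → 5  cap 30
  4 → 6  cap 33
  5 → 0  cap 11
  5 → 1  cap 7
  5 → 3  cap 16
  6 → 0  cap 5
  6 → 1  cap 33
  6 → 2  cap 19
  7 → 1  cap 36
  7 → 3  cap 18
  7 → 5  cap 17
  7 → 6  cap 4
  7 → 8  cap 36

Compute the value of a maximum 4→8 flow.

Maximum flow value: 91

augment #1: 4→1→8 bottleneck 14, total now 14
augment #2: 4→0→7→8 bottleneck 24, total now 38
augment #3: 4→5→1→8 bottleneck 7, total now 45
augment #4: 4→5→3→8 bottleneck 16, total now 61
augment #5: 4→6→1→8 bottleneck 15, total now 76
augment #6: 4→6→1→3→8 bottleneck 15, total now 91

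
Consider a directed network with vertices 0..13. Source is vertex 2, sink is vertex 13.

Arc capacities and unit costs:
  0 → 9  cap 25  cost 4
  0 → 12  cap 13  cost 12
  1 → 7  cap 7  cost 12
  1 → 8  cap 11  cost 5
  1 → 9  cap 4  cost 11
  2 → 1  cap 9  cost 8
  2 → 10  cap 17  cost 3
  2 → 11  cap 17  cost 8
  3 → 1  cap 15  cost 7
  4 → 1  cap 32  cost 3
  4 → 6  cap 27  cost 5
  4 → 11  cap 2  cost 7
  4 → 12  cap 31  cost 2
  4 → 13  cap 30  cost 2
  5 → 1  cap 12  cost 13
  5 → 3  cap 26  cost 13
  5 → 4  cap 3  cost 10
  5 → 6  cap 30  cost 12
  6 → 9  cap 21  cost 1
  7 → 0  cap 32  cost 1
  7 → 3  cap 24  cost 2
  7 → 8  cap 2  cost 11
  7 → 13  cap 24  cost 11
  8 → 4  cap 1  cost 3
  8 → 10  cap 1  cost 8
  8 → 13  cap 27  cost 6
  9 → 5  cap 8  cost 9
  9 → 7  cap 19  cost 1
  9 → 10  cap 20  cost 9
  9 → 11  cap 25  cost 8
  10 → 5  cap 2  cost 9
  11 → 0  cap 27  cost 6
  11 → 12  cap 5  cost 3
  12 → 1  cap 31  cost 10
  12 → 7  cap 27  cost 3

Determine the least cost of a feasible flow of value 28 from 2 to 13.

shortest-cost path #1: 2→1→8→4→13 push 1 @ unit cost 18 (adds 18)
shortest-cost path #2: 2→1→8→13 push 8 @ unit cost 19 (adds 152)
shortest-cost path #3: 2→10→5→4→13 push 2 @ unit cost 24 (adds 48)
shortest-cost path #4: 2→11→12→7→13 push 5 @ unit cost 25 (adds 125)
shortest-cost path #5: 2→11→0→9→7→13 push 12 @ unit cost 30 (adds 360)
total cost = 703

Minimum cost for 28 units: 703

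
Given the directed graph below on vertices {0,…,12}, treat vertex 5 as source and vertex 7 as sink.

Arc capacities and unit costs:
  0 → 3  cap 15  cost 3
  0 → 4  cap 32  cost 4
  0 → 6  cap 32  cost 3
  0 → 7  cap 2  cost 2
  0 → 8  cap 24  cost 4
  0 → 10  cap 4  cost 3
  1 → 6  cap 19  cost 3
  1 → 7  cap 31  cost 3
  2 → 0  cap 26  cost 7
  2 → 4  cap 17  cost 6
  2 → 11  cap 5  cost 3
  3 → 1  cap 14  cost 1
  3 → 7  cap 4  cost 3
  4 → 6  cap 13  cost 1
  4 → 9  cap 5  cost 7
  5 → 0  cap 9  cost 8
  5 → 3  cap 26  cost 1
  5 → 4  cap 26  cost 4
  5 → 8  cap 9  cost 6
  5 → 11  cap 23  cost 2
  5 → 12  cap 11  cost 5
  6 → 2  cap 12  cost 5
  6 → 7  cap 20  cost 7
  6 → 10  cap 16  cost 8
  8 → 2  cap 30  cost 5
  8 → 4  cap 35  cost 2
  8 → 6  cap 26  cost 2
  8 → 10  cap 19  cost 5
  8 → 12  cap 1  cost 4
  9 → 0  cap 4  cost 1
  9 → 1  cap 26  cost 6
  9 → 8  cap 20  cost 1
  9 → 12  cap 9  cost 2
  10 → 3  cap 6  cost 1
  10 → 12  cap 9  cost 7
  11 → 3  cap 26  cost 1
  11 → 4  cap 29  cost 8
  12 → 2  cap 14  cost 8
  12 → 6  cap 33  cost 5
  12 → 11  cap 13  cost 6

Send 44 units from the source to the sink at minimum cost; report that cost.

Minimum cost for 44 units: 447

shortest-cost path #1: 5→3→7 push 4 @ unit cost 4 (adds 16)
shortest-cost path #2: 5→3→1→7 push 14 @ unit cost 5 (adds 70)
shortest-cost path #3: 5→0→7 push 2 @ unit cost 10 (adds 20)
shortest-cost path #4: 5→4→6→7 push 13 @ unit cost 12 (adds 156)
shortest-cost path #5: 5→8→6→7 push 7 @ unit cost 15 (adds 105)
shortest-cost path #6: 5→4→9→1→7 push 4 @ unit cost 20 (adds 80)
total cost = 447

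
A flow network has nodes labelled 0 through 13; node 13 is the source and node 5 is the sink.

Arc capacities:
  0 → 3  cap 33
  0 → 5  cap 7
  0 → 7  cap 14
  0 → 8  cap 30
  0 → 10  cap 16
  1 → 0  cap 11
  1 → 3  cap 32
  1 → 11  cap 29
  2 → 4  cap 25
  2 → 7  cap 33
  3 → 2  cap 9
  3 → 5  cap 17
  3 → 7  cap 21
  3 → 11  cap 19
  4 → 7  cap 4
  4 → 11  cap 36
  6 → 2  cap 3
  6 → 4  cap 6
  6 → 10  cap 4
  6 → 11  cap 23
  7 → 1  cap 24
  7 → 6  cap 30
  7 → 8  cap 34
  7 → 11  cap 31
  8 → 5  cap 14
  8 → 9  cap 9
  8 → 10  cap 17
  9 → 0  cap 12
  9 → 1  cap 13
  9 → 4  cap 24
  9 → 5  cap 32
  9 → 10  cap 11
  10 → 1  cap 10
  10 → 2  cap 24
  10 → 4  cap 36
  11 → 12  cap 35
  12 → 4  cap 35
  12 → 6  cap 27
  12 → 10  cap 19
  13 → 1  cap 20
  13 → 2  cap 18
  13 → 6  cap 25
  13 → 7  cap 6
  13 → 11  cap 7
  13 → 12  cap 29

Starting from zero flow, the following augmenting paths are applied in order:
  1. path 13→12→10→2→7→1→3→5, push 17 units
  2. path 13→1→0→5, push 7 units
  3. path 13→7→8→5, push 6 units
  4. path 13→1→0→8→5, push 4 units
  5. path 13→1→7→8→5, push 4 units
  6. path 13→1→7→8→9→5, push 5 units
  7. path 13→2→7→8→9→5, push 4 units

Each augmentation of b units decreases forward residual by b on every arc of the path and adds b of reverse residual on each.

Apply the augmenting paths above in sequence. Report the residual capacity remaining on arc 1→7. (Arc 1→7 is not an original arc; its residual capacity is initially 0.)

after path 1 (13→12→10→2→7→1→3→5, push 17): res(1,7)=17
after path 2 (13→1→0→5, push 7): res(1,7)=17
after path 3 (13→7→8→5, push 6): res(1,7)=17
after path 4 (13→1→0→8→5, push 4): res(1,7)=17
after path 5 (13→1→7→8→5, push 4): res(1,7)=13
after path 6 (13→1→7→8→9→5, push 5): res(1,7)=8
after path 7 (13→2→7→8→9→5, push 4): res(1,7)=8

Residual capacity of (1,7): 8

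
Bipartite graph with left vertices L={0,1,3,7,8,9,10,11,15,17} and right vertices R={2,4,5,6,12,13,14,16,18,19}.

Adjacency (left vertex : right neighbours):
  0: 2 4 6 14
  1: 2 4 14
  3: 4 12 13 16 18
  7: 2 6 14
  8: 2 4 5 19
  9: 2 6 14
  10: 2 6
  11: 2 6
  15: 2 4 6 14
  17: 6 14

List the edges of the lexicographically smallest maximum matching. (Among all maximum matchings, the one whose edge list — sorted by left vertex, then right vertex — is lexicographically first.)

Lex-smallest maximum matching: {(0,2), (1,4), (3,12), (7,6), (8,5), (9,14)}

|M| = 6 (so the lex-smallest maximum matching has 6 edges)
process left vertices in ascending order; for each, take the smallest-labelled available neighbour that still permits 6 edges overall, or leave it unmatched if none does
lex-smallest matching: {0-2, 1-4, 3-12, 7-6, 8-5, 9-14}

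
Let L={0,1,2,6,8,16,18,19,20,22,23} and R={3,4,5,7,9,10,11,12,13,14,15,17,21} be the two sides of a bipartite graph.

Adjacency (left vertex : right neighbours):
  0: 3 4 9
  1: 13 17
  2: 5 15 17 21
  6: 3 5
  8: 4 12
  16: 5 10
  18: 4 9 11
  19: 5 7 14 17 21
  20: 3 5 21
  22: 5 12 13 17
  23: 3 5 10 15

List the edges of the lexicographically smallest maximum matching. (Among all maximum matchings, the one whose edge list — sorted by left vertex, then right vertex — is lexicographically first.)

Lex-smallest maximum matching: {(0,3), (1,13), (2,17), (6,5), (8,4), (16,10), (18,9), (19,7), (20,21), (22,12), (23,15)}

|M| = 11 (so the lex-smallest maximum matching has 11 edges)
process left vertices in ascending order; for each, take the smallest-labelled available neighbour that still permits 11 edges overall, or leave it unmatched if none does
lex-smallest matching: {0-3, 1-13, 2-17, 6-5, 8-4, 16-10, 18-9, 19-7, 20-21, 22-12, 23-15}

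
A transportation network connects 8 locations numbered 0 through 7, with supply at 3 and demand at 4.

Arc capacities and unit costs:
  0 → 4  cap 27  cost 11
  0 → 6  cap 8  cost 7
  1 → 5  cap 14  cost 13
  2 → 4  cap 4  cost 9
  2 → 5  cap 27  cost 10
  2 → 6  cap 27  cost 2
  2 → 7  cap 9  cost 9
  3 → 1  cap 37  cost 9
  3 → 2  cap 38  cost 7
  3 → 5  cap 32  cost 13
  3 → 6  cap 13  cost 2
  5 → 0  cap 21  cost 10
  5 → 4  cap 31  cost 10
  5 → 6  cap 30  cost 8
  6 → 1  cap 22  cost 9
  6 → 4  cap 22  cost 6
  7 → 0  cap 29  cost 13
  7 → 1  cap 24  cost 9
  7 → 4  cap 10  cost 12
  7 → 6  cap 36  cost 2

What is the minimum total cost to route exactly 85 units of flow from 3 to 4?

Minimum cost for 85 units: 1996

shortest-cost path #1: 3→6→4 push 13 @ unit cost 8 (adds 104)
shortest-cost path #2: 3→2→6→4 push 9 @ unit cost 15 (adds 135)
shortest-cost path #3: 3→2→4 push 4 @ unit cost 16 (adds 64)
shortest-cost path #4: 3→5→4 push 31 @ unit cost 23 (adds 713)
shortest-cost path #5: 3→2→7→4 push 9 @ unit cost 28 (adds 252)
shortest-cost path #6: 3→5→0→4 push 1 @ unit cost 34 (adds 34)
shortest-cost path #7: 3→2→5→0→4 push 16 @ unit cost 38 (adds 608)
shortest-cost path #8: 3→1→5→0→4 push 2 @ unit cost 43 (adds 86)
total cost = 1996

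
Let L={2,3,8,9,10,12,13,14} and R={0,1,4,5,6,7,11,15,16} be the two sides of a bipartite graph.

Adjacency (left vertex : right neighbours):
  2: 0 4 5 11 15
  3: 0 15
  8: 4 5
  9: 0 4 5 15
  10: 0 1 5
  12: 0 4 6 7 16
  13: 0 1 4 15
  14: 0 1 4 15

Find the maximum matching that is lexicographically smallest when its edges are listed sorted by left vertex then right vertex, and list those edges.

|M| = 7 (so the lex-smallest maximum matching has 7 edges)
process left vertices in ascending order; for each, take the smallest-labelled available neighbour that still permits 7 edges overall, or leave it unmatched if none does
lex-smallest matching: {2-11, 3-0, 8-4, 9-5, 10-1, 12-6, 13-15}

Lex-smallest maximum matching: {(2,11), (3,0), (8,4), (9,5), (10,1), (12,6), (13,15)}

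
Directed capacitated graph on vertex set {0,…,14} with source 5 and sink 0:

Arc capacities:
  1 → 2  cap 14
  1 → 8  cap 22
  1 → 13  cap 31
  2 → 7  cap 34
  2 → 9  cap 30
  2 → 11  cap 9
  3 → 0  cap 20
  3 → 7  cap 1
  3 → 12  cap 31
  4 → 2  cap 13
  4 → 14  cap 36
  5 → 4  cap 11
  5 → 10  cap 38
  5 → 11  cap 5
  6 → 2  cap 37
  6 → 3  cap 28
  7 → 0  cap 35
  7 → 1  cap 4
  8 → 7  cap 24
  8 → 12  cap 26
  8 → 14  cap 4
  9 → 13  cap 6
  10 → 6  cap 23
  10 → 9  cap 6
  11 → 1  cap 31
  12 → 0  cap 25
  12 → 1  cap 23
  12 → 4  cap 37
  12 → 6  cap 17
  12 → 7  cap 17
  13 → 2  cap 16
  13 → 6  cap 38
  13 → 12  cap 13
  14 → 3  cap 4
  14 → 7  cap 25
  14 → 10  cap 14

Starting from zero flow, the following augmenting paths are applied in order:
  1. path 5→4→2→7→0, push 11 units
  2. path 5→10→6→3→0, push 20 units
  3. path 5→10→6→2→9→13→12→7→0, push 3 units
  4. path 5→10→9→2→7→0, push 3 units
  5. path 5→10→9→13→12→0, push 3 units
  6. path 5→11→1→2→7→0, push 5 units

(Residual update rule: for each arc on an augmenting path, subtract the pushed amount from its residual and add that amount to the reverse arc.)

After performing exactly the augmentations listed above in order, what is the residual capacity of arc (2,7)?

after path 1 (5→4→2→7→0, push 11): res(2,7)=23
after path 2 (5→10→6→3→0, push 20): res(2,7)=23
after path 3 (5→10→6→2→9→13→12→7→0, push 3): res(2,7)=23
after path 4 (5→10→9→2→7→0, push 3): res(2,7)=20
after path 5 (5→10→9→13→12→0, push 3): res(2,7)=20
after path 6 (5→11→1→2→7→0, push 5): res(2,7)=15

Residual capacity of (2,7): 15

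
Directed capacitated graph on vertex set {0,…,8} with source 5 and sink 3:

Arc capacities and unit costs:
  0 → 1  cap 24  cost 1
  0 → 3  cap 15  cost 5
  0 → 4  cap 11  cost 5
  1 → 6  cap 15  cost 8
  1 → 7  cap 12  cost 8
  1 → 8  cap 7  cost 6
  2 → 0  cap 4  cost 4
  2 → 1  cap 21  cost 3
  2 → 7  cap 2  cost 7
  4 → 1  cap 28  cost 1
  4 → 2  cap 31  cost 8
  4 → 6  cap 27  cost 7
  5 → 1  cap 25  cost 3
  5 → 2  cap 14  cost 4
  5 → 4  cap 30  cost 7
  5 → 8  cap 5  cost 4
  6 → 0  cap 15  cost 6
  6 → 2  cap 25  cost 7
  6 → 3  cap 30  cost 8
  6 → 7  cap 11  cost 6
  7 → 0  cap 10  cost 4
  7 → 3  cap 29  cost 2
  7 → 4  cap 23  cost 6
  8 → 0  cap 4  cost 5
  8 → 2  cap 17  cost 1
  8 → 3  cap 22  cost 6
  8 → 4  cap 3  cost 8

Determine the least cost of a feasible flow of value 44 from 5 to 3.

Minimum cost for 44 units: 679

shortest-cost path #1: 5→8→3 push 5 @ unit cost 10 (adds 50)
shortest-cost path #2: 5→1→7→3 push 12 @ unit cost 13 (adds 156)
shortest-cost path #3: 5→2→7→3 push 2 @ unit cost 13 (adds 26)
shortest-cost path #4: 5→2→0→3 push 4 @ unit cost 13 (adds 52)
shortest-cost path #5: 5→1→8→3 push 7 @ unit cost 15 (adds 105)
shortest-cost path #6: 5→1→6→3 push 6 @ unit cost 19 (adds 114)
shortest-cost path #7: 5→4→6→3 push 8 @ unit cost 22 (adds 176)
total cost = 679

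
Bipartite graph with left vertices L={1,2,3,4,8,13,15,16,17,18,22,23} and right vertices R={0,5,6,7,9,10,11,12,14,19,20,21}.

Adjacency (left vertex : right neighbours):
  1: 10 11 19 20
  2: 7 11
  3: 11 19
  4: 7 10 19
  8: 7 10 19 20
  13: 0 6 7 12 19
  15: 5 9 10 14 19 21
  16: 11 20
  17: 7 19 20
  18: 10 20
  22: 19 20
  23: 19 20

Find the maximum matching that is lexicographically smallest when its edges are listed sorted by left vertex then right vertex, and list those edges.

|M| = 7 (so the lex-smallest maximum matching has 7 edges)
process left vertices in ascending order; for each, take the smallest-labelled available neighbour that still permits 7 edges overall, or leave it unmatched if none does
lex-smallest matching: {1-10, 2-7, 3-11, 4-19, 8-20, 13-0, 15-5}

Lex-smallest maximum matching: {(1,10), (2,7), (3,11), (4,19), (8,20), (13,0), (15,5)}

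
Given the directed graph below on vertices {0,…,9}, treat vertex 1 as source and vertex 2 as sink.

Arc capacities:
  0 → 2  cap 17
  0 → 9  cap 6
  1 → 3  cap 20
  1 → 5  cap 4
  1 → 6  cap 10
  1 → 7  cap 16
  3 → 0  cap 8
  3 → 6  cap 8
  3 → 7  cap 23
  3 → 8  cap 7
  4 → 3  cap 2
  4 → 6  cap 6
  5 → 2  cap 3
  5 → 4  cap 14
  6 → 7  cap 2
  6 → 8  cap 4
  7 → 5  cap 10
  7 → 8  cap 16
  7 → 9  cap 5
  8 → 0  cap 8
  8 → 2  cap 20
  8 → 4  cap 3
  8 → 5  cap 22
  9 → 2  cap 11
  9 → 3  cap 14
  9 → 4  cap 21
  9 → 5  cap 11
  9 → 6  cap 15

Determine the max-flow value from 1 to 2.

Maximum flow value: 43

augment #1: 1→5→2 bottleneck 3, total now 3
augment #2: 1→3→0→2 bottleneck 8, total now 11
augment #3: 1→3→8→2 bottleneck 7, total now 18
augment #4: 1→6→8→2 bottleneck 4, total now 22
augment #5: 1→7→8→2 bottleneck 9, total now 31
augment #6: 1→7→9→2 bottleneck 5, total now 36
augment #7: 1→7→8→0→2 bottleneck 2, total now 38
augment #8: 1→3→7→8→0→2 bottleneck 5, total now 43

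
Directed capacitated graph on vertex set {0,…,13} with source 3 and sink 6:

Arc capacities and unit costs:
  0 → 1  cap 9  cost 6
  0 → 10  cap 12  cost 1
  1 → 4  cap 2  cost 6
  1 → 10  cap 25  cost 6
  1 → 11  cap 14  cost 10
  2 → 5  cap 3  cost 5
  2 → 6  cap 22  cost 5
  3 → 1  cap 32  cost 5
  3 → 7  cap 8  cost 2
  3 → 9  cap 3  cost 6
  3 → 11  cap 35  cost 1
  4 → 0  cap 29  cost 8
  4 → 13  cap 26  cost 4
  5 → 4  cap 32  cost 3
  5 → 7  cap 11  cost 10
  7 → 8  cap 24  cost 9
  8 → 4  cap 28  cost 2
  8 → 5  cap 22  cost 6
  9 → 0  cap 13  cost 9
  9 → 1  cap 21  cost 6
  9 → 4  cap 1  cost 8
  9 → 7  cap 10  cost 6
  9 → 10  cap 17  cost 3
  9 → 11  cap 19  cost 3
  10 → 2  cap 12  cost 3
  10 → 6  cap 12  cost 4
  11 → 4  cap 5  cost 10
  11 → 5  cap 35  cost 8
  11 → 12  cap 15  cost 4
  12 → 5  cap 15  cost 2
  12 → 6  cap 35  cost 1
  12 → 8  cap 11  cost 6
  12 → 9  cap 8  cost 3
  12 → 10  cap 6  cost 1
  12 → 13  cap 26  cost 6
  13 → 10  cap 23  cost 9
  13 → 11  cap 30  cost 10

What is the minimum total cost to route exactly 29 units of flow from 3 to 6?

shortest-cost path #1: 3→11→12→6 push 15 @ unit cost 6 (adds 90)
shortest-cost path #2: 3→9→10→6 push 3 @ unit cost 13 (adds 39)
shortest-cost path #3: 3→1→10→6 push 9 @ unit cost 15 (adds 135)
shortest-cost path #4: 3→1→10→2→6 push 2 @ unit cost 19 (adds 38)
total cost = 302

Minimum cost for 29 units: 302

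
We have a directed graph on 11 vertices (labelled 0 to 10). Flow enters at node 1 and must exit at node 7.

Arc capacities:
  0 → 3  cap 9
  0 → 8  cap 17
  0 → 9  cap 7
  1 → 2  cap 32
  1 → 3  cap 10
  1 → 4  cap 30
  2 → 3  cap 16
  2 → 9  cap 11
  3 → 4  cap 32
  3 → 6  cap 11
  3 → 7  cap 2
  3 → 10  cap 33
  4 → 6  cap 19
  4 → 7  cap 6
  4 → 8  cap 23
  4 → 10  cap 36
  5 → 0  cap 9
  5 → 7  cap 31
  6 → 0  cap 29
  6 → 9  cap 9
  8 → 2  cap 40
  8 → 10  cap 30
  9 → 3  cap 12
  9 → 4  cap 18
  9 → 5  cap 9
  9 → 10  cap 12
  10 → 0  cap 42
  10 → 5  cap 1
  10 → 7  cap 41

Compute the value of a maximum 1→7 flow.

augment #1: 1→3→7 bottleneck 2, total now 2
augment #2: 1→4→7 bottleneck 6, total now 8
augment #3: 1→3→10→7 bottleneck 8, total now 16
augment #4: 1→4→10→7 bottleneck 24, total now 40
augment #5: 1→2→3→10→7 bottleneck 9, total now 49
augment #6: 1→2→9→5→7 bottleneck 9, total now 58
augment #7: 1→2→3→10→5→7 bottleneck 1, total now 59

Maximum flow value: 59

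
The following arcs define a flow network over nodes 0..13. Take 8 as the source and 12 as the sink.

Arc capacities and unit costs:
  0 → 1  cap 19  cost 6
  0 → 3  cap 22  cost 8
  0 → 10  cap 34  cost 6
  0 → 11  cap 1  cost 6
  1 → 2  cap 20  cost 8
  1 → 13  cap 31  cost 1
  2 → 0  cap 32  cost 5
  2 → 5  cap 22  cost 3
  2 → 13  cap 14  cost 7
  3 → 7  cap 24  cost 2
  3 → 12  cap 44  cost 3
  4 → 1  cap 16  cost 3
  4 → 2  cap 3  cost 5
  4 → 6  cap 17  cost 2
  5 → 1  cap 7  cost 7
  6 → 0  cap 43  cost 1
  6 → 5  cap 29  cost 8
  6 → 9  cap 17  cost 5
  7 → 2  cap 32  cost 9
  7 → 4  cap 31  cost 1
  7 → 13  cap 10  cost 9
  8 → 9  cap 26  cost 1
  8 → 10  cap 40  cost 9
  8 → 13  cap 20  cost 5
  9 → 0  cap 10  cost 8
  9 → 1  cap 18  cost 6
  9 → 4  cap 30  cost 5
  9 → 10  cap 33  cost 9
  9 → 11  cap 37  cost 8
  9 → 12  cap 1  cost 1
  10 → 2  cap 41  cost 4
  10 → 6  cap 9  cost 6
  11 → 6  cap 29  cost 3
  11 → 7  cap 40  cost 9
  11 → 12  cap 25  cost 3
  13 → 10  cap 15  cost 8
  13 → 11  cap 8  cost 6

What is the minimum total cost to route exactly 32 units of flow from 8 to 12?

Minimum cost for 32 units: 434

shortest-cost path #1: 8→9→12 push 1 @ unit cost 2 (adds 2)
shortest-cost path #2: 8→9→11→12 push 25 @ unit cost 12 (adds 300)
shortest-cost path #3: 8→13→11→9→0→3→12 push 6 @ unit cost 22 (adds 132)
total cost = 434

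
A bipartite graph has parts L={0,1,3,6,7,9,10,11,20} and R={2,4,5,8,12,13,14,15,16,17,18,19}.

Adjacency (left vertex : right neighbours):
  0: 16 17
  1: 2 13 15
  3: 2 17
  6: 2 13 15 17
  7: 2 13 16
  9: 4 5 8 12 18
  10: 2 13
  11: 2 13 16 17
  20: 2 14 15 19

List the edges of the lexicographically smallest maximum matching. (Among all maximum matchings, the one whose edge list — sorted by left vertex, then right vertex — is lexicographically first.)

|M| = 7 (so the lex-smallest maximum matching has 7 edges)
process left vertices in ascending order; for each, take the smallest-labelled available neighbour that still permits 7 edges overall, or leave it unmatched if none does
lex-smallest matching: {0-16, 1-2, 3-17, 6-15, 7-13, 9-4, 20-14}

Lex-smallest maximum matching: {(0,16), (1,2), (3,17), (6,15), (7,13), (9,4), (20,14)}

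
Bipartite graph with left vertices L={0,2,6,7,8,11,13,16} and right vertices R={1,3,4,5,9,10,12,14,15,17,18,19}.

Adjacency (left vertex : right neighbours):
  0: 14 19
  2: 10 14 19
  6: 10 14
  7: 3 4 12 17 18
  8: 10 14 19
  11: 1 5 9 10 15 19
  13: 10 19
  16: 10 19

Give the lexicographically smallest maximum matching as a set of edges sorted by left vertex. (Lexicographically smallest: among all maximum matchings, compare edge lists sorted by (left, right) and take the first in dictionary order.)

Lex-smallest maximum matching: {(0,14), (2,10), (7,3), (8,19), (11,1)}

|M| = 5 (so the lex-smallest maximum matching has 5 edges)
process left vertices in ascending order; for each, take the smallest-labelled available neighbour that still permits 5 edges overall, or leave it unmatched if none does
lex-smallest matching: {0-14, 2-10, 7-3, 8-19, 11-1}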